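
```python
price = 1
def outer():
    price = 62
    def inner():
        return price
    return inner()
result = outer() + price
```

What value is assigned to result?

Step 1: Global price = 1. outer() shadows with price = 62.
Step 2: inner() returns enclosing price = 62. outer() = 62.
Step 3: result = 62 + global price (1) = 63

The answer is 63.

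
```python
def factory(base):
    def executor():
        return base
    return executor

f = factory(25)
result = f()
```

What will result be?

Step 1: factory(25) creates closure capturing base = 25.
Step 2: f() returns the captured base = 25.
Step 3: result = 25

The answer is 25.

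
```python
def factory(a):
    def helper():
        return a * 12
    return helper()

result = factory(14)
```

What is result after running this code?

Step 1: factory(14) binds parameter a = 14.
Step 2: helper() accesses a = 14 from enclosing scope.
Step 3: result = 14 * 12 = 168

The answer is 168.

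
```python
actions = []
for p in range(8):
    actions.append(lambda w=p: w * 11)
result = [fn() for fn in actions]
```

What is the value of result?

Step 1: Default arg w=p captures p at each iteration.
Step 2: actions[k] has w defaulting to k, returns k * 11.
Step 3: result = [0, 11, 22, 33, 44, 55, 66, 77]

The answer is [0, 11, 22, 33, 44, 55, 66, 77].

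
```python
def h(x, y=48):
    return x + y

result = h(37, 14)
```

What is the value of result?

Step 1: h(37, 14) overrides default y with 14.
Step 2: Returns 37 + 14 = 51.
Step 3: result = 51

The answer is 51.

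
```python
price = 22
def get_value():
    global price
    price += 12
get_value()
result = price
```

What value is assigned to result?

Step 1: price = 22 globally.
Step 2: get_value() modifies global price: price += 12 = 34.
Step 3: result = 34

The answer is 34.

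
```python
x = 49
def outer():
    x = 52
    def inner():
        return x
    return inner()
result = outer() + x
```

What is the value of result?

Step 1: Global x = 49. outer() shadows with x = 52.
Step 2: inner() returns enclosing x = 52. outer() = 52.
Step 3: result = 52 + global x (49) = 101

The answer is 101.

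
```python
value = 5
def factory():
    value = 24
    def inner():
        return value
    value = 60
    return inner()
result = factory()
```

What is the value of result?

Step 1: factory() sets value = 24, then later value = 60.
Step 2: inner() is called after value is reassigned to 60. Closures capture variables by reference, not by value.
Step 3: result = 60

The answer is 60.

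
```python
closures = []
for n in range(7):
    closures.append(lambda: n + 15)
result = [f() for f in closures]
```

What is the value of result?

Step 1: All lambdas capture n by reference. After the loop, n = 6.
Step 2: Each call returns 6 + 15 = 21.
Step 3: result = [21, 21, 21, 21, 21, 21, 21]

The answer is [21, 21, 21, 21, 21, 21, 21].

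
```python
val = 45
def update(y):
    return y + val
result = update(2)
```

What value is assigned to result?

Step 1: val = 45 is defined globally.
Step 2: update(2) uses parameter y = 2 and looks up val from global scope = 45.
Step 3: result = 2 + 45 = 47

The answer is 47.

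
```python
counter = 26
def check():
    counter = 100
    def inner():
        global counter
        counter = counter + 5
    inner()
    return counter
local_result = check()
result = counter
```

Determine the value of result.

Step 1: Global counter = 26. check() creates local counter = 100.
Step 2: inner() declares global counter and adds 5: global counter = 26 + 5 = 31.
Step 3: check() returns its local counter = 100 (unaffected by inner).
Step 4: result = global counter = 31

The answer is 31.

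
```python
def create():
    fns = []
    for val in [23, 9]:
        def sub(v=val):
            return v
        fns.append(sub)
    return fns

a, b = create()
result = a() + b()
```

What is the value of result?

Step 1: Default argument v=val captures val at each iteration.
Step 2: a() returns 23 (captured at first iteration), b() returns 9 (captured at second).
Step 3: result = 23 + 9 = 32

The answer is 32.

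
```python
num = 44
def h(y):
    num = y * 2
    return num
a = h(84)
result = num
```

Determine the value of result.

Step 1: Global num = 44.
Step 2: h(84) creates local num = 84 * 2 = 168.
Step 3: Global num unchanged because no global keyword. result = 44

The answer is 44.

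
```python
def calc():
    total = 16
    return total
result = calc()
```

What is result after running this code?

Step 1: calc() defines total = 16 in its local scope.
Step 2: return total finds the local variable total = 16.
Step 3: result = 16

The answer is 16.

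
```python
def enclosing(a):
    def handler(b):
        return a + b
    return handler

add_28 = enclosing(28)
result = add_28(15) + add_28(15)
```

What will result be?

Step 1: add_28 captures a = 28.
Step 2: add_28(15) = 28 + 15 = 43, called twice.
Step 3: result = 43 + 43 = 86

The answer is 86.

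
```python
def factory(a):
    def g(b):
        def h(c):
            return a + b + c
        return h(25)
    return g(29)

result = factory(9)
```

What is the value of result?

Step 1: a = 9, b = 29, c = 25 across three nested scopes.
Step 2: h() accesses all three via LEGB rule.
Step 3: result = 9 + 29 + 25 = 63

The answer is 63.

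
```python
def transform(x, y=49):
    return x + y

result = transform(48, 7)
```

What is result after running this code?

Step 1: transform(48, 7) overrides default y with 7.
Step 2: Returns 48 + 7 = 55.
Step 3: result = 55

The answer is 55.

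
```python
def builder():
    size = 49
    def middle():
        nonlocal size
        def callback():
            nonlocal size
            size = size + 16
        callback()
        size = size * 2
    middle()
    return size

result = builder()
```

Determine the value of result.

Step 1: size = 49.
Step 2: callback() adds 16: size = 49 + 16 = 65.
Step 3: middle() doubles: size = 65 * 2 = 130.
Step 4: result = 130

The answer is 130.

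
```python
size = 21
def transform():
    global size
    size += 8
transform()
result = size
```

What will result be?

Step 1: size = 21 globally.
Step 2: transform() modifies global size: size += 8 = 29.
Step 3: result = 29

The answer is 29.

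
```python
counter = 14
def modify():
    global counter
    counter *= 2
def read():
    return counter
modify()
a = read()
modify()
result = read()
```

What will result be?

Step 1: counter = 14.
Step 2: First modify(): counter = 14 * 2 = 28.
Step 3: Second modify(): counter = 28 * 2 = 56.
Step 4: read() returns 56

The answer is 56.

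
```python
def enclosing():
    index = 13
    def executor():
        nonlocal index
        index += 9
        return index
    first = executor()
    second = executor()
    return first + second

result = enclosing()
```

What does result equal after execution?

Step 1: index starts at 13.
Step 2: First call: index = 13 + 9 = 22, returns 22.
Step 3: Second call: index = 22 + 9 = 31, returns 31.
Step 4: result = 22 + 31 = 53

The answer is 53.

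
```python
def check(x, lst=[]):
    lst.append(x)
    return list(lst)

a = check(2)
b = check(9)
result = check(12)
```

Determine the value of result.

Step 1: Default list is shared. list() creates copies for return values.
Step 2: Internal list grows: [2] -> [2, 9] -> [2, 9, 12].
Step 3: result = [2, 9, 12]

The answer is [2, 9, 12].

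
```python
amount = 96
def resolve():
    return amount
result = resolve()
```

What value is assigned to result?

Step 1: amount = 96 is defined in the global scope.
Step 2: resolve() looks up amount. No local amount exists, so Python checks the global scope via LEGB rule and finds amount = 96.
Step 3: result = 96

The answer is 96.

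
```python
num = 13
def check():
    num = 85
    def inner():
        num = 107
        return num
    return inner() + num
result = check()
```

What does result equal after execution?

Step 1: check() has local num = 85. inner() has local num = 107.
Step 2: inner() returns its local num = 107.
Step 3: check() returns 107 + its own num (85) = 192

The answer is 192.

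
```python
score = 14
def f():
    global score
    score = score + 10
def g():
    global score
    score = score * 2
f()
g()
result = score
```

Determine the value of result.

Step 1: score = 14.
Step 2: f() adds 10: score = 14 + 10 = 24.
Step 3: g() doubles: score = 24 * 2 = 48.
Step 4: result = 48

The answer is 48.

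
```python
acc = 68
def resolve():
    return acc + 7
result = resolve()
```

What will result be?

Step 1: acc = 68 is defined globally.
Step 2: resolve() looks up acc from global scope = 68, then computes 68 + 7 = 75.
Step 3: result = 75

The answer is 75.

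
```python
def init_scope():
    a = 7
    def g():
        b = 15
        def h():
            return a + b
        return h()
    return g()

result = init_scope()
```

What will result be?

Step 1: init_scope() defines a = 7. g() defines b = 15.
Step 2: h() accesses both from enclosing scopes: a = 7, b = 15.
Step 3: result = 7 + 15 = 22

The answer is 22.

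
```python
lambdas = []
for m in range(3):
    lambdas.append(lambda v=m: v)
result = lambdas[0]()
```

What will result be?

Step 1: Default argument v=m captures m's value at each iteration.
Step 2: lambdas[0] captured v = 0 when m was 0.
Step 3: result = 0

The answer is 0.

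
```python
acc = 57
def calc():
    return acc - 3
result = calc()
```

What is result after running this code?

Step 1: acc = 57 is defined globally.
Step 2: calc() looks up acc from global scope = 57, then computes 57 - 3 = 54.
Step 3: result = 54

The answer is 54.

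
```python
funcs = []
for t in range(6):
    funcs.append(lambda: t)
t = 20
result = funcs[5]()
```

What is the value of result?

Step 1: Lambdas capture the variable t by reference, not by value.
Step 2: After the loop, t is reassigned to 20.
Step 3: funcs[5]() looks up the current t = 20. result = 20

The answer is 20.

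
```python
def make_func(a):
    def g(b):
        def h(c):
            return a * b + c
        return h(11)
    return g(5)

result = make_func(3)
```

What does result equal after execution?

Step 1: a = 3, b = 5, c = 11.
Step 2: h() computes a * b + c = 3 * 5 + 11 = 26.
Step 3: result = 26

The answer is 26.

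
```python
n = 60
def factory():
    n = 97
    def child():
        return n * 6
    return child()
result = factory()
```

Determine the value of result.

Step 1: factory() shadows global n with n = 97.
Step 2: child() finds n = 97 in enclosing scope, computes 97 * 6 = 582.
Step 3: result = 582

The answer is 582.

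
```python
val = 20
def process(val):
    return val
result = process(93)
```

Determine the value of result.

Step 1: Global val = 20.
Step 2: process(93) takes parameter val = 93, which shadows the global.
Step 3: result = 93

The answer is 93.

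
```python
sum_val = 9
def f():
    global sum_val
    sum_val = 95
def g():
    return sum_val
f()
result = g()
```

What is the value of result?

Step 1: sum_val = 9.
Step 2: f() sets global sum_val = 95.
Step 3: g() reads global sum_val = 95. result = 95

The answer is 95.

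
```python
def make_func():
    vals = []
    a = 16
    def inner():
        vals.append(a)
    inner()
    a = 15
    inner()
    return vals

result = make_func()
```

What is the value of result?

Step 1: a = 16. inner() appends current a to vals.
Step 2: First inner(): appends 16. Then a = 15.
Step 3: Second inner(): appends 15 (closure sees updated a). result = [16, 15]

The answer is [16, 15].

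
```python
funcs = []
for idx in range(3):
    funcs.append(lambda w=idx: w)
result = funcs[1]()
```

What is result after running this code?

Step 1: Default argument w=idx captures idx's value at each iteration.
Step 2: funcs[1] captured w = 1 when idx was 1.
Step 3: result = 1

The answer is 1.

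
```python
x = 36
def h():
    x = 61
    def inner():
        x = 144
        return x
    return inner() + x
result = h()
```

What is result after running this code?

Step 1: h() has local x = 61. inner() has local x = 144.
Step 2: inner() returns its local x = 144.
Step 3: h() returns 144 + its own x (61) = 205

The answer is 205.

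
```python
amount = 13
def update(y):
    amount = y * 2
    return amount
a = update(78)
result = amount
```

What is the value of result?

Step 1: Global amount = 13.
Step 2: update(78) creates local amount = 78 * 2 = 156.
Step 3: Global amount unchanged because no global keyword. result = 13

The answer is 13.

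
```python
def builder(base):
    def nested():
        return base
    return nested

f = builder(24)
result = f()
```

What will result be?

Step 1: builder(24) creates closure capturing base = 24.
Step 2: f() returns the captured base = 24.
Step 3: result = 24

The answer is 24.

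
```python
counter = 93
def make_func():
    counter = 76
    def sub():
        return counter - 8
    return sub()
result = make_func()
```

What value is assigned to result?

Step 1: make_func() shadows global counter with counter = 76.
Step 2: sub() finds counter = 76 in enclosing scope, computes 76 - 8 = 68.
Step 3: result = 68

The answer is 68.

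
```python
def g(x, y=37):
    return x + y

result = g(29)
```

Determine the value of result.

Step 1: g(29) uses default y = 37.
Step 2: Returns 29 + 37 = 66.
Step 3: result = 66

The answer is 66.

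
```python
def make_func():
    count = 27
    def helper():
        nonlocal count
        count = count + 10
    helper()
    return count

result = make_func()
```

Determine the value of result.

Step 1: make_func() sets count = 27.
Step 2: helper() uses nonlocal to modify count in make_func's scope: count = 27 + 10 = 37.
Step 3: make_func() returns the modified count = 37

The answer is 37.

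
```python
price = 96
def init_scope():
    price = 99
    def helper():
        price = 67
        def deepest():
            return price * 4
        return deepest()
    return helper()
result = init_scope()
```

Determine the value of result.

Step 1: deepest() looks up price through LEGB: not local, finds price = 67 in enclosing helper().
Step 2: Returns 67 * 4 = 268.
Step 3: result = 268

The answer is 268.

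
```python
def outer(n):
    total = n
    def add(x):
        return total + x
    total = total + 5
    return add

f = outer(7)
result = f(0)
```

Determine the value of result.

Step 1: outer(7) sets total = 7, then total = 7 + 5 = 12.
Step 2: Closures capture by reference, so add sees total = 12.
Step 3: f(0) returns 12 + 0 = 12

The answer is 12.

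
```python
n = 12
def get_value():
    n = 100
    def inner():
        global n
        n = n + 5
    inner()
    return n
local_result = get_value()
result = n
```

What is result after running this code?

Step 1: Global n = 12. get_value() creates local n = 100.
Step 2: inner() declares global n and adds 5: global n = 12 + 5 = 17.
Step 3: get_value() returns its local n = 100 (unaffected by inner).
Step 4: result = global n = 17

The answer is 17.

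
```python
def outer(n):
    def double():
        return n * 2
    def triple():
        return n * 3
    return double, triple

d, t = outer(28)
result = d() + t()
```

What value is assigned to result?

Step 1: Both closures capture the same n = 28.
Step 2: d() = 28 * 2 = 56, t() = 28 * 3 = 84.
Step 3: result = 56 + 84 = 140

The answer is 140.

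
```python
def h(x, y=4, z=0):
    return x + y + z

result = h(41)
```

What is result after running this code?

Step 1: h(41) uses defaults y = 4, z = 0.
Step 2: Returns 41 + 4 + 0 = 45.
Step 3: result = 45

The answer is 45.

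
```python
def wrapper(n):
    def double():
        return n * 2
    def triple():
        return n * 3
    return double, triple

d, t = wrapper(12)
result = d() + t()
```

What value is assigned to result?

Step 1: Both closures capture the same n = 12.
Step 2: d() = 12 * 2 = 24, t() = 12 * 3 = 36.
Step 3: result = 24 + 36 = 60

The answer is 60.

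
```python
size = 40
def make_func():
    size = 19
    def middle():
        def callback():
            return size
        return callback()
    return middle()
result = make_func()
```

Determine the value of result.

Step 1: make_func() defines size = 19. middle() and callback() have no local size.
Step 2: callback() checks local (none), enclosing middle() (none), enclosing make_func() and finds size = 19.
Step 3: result = 19

The answer is 19.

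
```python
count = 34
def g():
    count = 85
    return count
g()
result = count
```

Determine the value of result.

Step 1: count = 34 globally.
Step 2: g() creates a LOCAL count = 85 (no global keyword!).
Step 3: The global count is unchanged. result = 34

The answer is 34.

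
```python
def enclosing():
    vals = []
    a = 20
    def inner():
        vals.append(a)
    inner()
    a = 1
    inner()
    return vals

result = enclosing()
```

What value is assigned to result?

Step 1: a = 20. inner() appends current a to vals.
Step 2: First inner(): appends 20. Then a = 1.
Step 3: Second inner(): appends 1 (closure sees updated a). result = [20, 1]

The answer is [20, 1].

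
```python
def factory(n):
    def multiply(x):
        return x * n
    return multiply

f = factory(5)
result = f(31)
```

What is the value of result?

Step 1: factory(5) returns multiply closure with n = 5.
Step 2: f(31) computes 31 * 5 = 155.
Step 3: result = 155

The answer is 155.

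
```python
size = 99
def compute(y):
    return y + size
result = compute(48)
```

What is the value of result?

Step 1: size = 99 is defined globally.
Step 2: compute(48) uses parameter y = 48 and looks up size from global scope = 99.
Step 3: result = 48 + 99 = 147

The answer is 147.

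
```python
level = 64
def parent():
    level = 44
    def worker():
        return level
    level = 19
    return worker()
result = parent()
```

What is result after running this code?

Step 1: parent() sets level = 44, then later level = 19.
Step 2: worker() is called after level is reassigned to 19. Closures capture variables by reference, not by value.
Step 3: result = 19

The answer is 19.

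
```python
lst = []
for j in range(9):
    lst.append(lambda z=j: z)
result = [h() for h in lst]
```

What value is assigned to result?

Step 1: Default arg z=j captures j at each iteration.
Step 2: Each lambda has its own default: 0, 1, ..., 8.
Step 3: result = [0, 1, 2, 3, 4, 5, 6, 7, 8]

The answer is [0, 1, 2, 3, 4, 5, 6, 7, 8].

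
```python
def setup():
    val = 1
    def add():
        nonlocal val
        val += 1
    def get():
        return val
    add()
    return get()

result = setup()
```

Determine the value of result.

Step 1: val = 1. add() modifies it via nonlocal, get() reads it.
Step 2: add() makes val = 1 + 1 = 2.
Step 3: get() returns 2. result = 2

The answer is 2.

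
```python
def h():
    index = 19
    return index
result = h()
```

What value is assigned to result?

Step 1: h() defines index = 19 in its local scope.
Step 2: return index finds the local variable index = 19.
Step 3: result = 19

The answer is 19.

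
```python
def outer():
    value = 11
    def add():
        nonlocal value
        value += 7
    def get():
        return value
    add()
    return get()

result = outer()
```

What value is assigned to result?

Step 1: value = 11. add() modifies it via nonlocal, get() reads it.
Step 2: add() makes value = 11 + 7 = 18.
Step 3: get() returns 18. result = 18

The answer is 18.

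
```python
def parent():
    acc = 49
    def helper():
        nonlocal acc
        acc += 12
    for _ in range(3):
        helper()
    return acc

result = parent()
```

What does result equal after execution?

Step 1: acc = 49.
Step 2: helper() is called 3 times in a loop, each adding 12 via nonlocal.
Step 3: acc = 49 + 12 * 3 = 85

The answer is 85.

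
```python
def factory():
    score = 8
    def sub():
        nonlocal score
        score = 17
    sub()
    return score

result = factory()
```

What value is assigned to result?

Step 1: factory() sets score = 8.
Step 2: sub() uses nonlocal to reassign score = 17.
Step 3: result = 17

The answer is 17.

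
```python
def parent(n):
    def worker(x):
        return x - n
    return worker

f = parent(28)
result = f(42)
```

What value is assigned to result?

Step 1: parent(28) creates a closure capturing n = 28.
Step 2: f(42) computes 42 - 28 = 14.
Step 3: result = 14

The answer is 14.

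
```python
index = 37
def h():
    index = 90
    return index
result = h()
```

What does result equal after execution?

Step 1: Global index = 37.
Step 2: h() creates local index = 90, shadowing the global.
Step 3: Returns local index = 90. result = 90

The answer is 90.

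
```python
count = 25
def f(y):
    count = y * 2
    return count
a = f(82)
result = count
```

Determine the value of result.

Step 1: Global count = 25.
Step 2: f(82) creates local count = 82 * 2 = 164.
Step 3: Global count unchanged because no global keyword. result = 25

The answer is 25.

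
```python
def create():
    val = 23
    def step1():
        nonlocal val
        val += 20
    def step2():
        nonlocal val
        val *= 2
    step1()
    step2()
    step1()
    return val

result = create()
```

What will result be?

Step 1: val = 23.
Step 2: step1(): val = 23 + 20 = 43.
Step 3: step2(): val = 43 * 2 = 86.
Step 4: step1(): val = 86 + 20 = 106. result = 106

The answer is 106.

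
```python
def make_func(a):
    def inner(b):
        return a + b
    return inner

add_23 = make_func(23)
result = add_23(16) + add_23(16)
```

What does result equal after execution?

Step 1: add_23 captures a = 23.
Step 2: add_23(16) = 23 + 16 = 39, called twice.
Step 3: result = 39 + 39 = 78

The answer is 78.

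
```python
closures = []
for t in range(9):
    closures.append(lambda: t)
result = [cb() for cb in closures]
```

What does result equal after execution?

Step 1: All 9 lambdas share the same variable t.
Step 2: After the loop, t = 8.
Step 3: Each call returns 8. result = [8, 8, 8, 8, 8, 8, 8, 8, 8]

The answer is [8, 8, 8, 8, 8, 8, 8, 8, 8].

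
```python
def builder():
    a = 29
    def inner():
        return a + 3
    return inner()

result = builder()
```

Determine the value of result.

Step 1: builder() defines a = 29.
Step 2: inner() reads a = 29 from enclosing scope, returns 29 + 3 = 32.
Step 3: result = 32

The answer is 32.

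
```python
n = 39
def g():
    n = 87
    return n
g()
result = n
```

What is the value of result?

Step 1: n = 39 globally.
Step 2: g() creates a LOCAL n = 87 (no global keyword!).
Step 3: The global n is unchanged. result = 39

The answer is 39.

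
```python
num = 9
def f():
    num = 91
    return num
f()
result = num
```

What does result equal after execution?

Step 1: num = 9 globally.
Step 2: f() creates a LOCAL num = 91 (no global keyword!).
Step 3: The global num is unchanged. result = 9

The answer is 9.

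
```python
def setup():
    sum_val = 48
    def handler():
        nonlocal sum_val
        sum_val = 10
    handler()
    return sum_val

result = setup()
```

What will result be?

Step 1: setup() sets sum_val = 48.
Step 2: handler() uses nonlocal to reassign sum_val = 10.
Step 3: result = 10

The answer is 10.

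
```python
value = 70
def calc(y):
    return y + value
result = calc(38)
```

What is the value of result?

Step 1: value = 70 is defined globally.
Step 2: calc(38) uses parameter y = 38 and looks up value from global scope = 70.
Step 3: result = 38 + 70 = 108

The answer is 108.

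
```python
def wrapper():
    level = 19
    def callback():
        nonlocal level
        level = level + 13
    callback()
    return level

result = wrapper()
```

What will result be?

Step 1: wrapper() sets level = 19.
Step 2: callback() uses nonlocal to modify level in wrapper's scope: level = 19 + 13 = 32.
Step 3: wrapper() returns the modified level = 32

The answer is 32.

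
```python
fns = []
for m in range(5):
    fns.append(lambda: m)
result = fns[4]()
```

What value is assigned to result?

Step 1: The loop creates 5 lambdas, all referencing the same variable m.
Step 2: After the loop, m = 4 (final value).
Step 3: fns[4]() looks up m at call time and finds 4. This is the late binding gotcha. result = 4

The answer is 4.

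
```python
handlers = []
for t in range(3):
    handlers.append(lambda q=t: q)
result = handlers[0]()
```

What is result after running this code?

Step 1: Default argument q=t captures t's value at each iteration.
Step 2: handlers[0] captured q = 0 when t was 0.
Step 3: result = 0

The answer is 0.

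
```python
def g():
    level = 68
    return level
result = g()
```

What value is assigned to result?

Step 1: g() defines level = 68 in its local scope.
Step 2: return level finds the local variable level = 68.
Step 3: result = 68

The answer is 68.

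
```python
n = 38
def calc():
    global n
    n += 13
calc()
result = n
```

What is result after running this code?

Step 1: n = 38 globally.
Step 2: calc() modifies global n: n += 13 = 51.
Step 3: result = 51

The answer is 51.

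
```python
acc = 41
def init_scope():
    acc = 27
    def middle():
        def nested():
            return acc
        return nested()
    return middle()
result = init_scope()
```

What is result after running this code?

Step 1: init_scope() defines acc = 27. middle() and nested() have no local acc.
Step 2: nested() checks local (none), enclosing middle() (none), enclosing init_scope() and finds acc = 27.
Step 3: result = 27

The answer is 27.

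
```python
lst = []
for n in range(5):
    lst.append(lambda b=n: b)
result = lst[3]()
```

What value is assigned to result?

Step 1: Default argument b=n captures n's value at each iteration.
Step 2: lst[3] captured b = 3 when n was 3.
Step 3: result = 3

The answer is 3.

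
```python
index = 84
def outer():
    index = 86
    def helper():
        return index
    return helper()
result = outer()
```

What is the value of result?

Step 1: index = 84 globally, but outer() defines index = 86 locally.
Step 2: helper() looks up index. Not in local scope, so checks enclosing scope (outer) and finds index = 86.
Step 3: result = 86

The answer is 86.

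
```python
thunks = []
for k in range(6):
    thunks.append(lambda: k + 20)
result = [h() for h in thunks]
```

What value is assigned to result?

Step 1: All lambdas capture k by reference. After the loop, k = 5.
Step 2: Each call returns 5 + 20 = 25.
Step 3: result = [25, 25, 25, 25, 25, 25]

The answer is [25, 25, 25, 25, 25, 25].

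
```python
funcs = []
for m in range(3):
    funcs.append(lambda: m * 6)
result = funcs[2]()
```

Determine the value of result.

Step 1: All lambdas reference the same variable m (late binding).
Step 2: After the loop, m = 2. Every lambda returns m * 6.
Step 3: funcs[2]() = 2 * 6 = 12

The answer is 12.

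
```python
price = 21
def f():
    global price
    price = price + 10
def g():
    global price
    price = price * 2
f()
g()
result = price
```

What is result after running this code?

Step 1: price = 21.
Step 2: f() adds 10: price = 21 + 10 = 31.
Step 3: g() doubles: price = 31 * 2 = 62.
Step 4: result = 62

The answer is 62.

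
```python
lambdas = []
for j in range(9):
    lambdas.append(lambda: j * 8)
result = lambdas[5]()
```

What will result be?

Step 1: All lambdas reference the same variable j (late binding).
Step 2: After the loop, j = 8. Every lambda returns j * 8.
Step 3: lambdas[5]() = 8 * 8 = 64

The answer is 64.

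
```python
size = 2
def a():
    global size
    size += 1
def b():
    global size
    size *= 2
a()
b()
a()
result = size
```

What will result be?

Step 1: size = 2.
Step 2: a(): size = 2 + 1 = 3.
Step 3: b(): size = 3 * 2 = 6.
Step 4: a(): size = 6 + 1 = 7

The answer is 7.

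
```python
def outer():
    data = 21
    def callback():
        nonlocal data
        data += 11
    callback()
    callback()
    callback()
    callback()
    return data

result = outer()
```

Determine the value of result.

Step 1: data starts at 21.
Step 2: callback() is called 4 times, each adding 11.
Step 3: data = 21 + 11 * 4 = 65

The answer is 65.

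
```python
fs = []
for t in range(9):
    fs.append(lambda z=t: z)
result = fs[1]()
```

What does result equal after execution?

Step 1: Default argument z=t captures t's value at each iteration.
Step 2: fs[1] captured z = 1 when t was 1.
Step 3: result = 1

The answer is 1.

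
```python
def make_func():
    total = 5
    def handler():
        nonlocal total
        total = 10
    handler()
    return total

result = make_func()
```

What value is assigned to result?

Step 1: make_func() sets total = 5.
Step 2: handler() uses nonlocal to reassign total = 10.
Step 3: result = 10

The answer is 10.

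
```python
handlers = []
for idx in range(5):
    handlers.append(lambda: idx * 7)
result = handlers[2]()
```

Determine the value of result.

Step 1: All lambdas reference the same variable idx (late binding).
Step 2: After the loop, idx = 4. Every lambda returns idx * 7.
Step 3: handlers[2]() = 4 * 7 = 28

The answer is 28.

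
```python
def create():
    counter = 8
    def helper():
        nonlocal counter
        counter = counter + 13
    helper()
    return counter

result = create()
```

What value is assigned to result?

Step 1: create() sets counter = 8.
Step 2: helper() uses nonlocal to modify counter in create's scope: counter = 8 + 13 = 21.
Step 3: create() returns the modified counter = 21

The answer is 21.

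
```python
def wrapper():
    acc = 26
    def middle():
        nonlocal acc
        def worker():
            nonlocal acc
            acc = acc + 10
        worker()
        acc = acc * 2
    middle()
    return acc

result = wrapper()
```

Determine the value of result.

Step 1: acc = 26.
Step 2: worker() adds 10: acc = 26 + 10 = 36.
Step 3: middle() doubles: acc = 36 * 2 = 72.
Step 4: result = 72

The answer is 72.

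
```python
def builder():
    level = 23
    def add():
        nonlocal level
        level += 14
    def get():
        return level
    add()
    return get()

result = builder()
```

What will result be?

Step 1: level = 23. add() modifies it via nonlocal, get() reads it.
Step 2: add() makes level = 23 + 14 = 37.
Step 3: get() returns 37. result = 37

The answer is 37.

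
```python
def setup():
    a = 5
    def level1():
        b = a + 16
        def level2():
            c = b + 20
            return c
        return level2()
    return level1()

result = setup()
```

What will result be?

Step 1: a = 5. b = a + 16 = 21.
Step 2: c = b + 20 = 21 + 20 = 41.
Step 3: result = 41

The answer is 41.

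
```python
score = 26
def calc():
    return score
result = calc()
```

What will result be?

Step 1: score = 26 is defined in the global scope.
Step 2: calc() looks up score. No local score exists, so Python checks the global scope via LEGB rule and finds score = 26.
Step 3: result = 26

The answer is 26.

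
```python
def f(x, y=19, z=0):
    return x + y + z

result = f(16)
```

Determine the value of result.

Step 1: f(16) uses defaults y = 19, z = 0.
Step 2: Returns 16 + 19 + 0 = 35.
Step 3: result = 35

The answer is 35.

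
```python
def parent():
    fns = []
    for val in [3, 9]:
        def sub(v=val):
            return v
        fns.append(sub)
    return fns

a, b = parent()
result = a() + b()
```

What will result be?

Step 1: Default argument v=val captures val at each iteration.
Step 2: a() returns 3 (captured at first iteration), b() returns 9 (captured at second).
Step 3: result = 3 + 9 = 12

The answer is 12.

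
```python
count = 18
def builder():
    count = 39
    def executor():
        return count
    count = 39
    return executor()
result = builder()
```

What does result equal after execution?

Step 1: builder() sets count = 39, then later count = 39.
Step 2: executor() is called after count is reassigned to 39. Closures capture variables by reference, not by value.
Step 3: result = 39

The answer is 39.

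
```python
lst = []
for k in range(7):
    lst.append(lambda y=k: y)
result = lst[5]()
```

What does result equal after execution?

Step 1: Default argument y=k captures k's value at each iteration.
Step 2: lst[5] captured y = 5 when k was 5.
Step 3: result = 5

The answer is 5.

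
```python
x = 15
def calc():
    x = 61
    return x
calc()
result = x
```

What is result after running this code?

Step 1: x = 15 globally.
Step 2: calc() creates a LOCAL x = 61 (no global keyword!).
Step 3: The global x is unchanged. result = 15

The answer is 15.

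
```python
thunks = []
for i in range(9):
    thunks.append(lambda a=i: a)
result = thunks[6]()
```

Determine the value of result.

Step 1: Default argument a=i captures i's value at each iteration.
Step 2: thunks[6] captured a = 6 when i was 6.
Step 3: result = 6

The answer is 6.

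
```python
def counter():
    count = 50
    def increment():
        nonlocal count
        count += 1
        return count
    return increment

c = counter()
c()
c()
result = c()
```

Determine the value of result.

Step 1: counter() creates closure with count = 50.
Step 2: Each c() call increments count via nonlocal. After 3 calls: 50 + 3 = 53.
Step 3: result = 53

The answer is 53.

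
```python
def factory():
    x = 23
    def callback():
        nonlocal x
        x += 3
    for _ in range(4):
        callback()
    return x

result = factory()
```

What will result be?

Step 1: x = 23.
Step 2: callback() is called 4 times in a loop, each adding 3 via nonlocal.
Step 3: x = 23 + 3 * 4 = 35

The answer is 35.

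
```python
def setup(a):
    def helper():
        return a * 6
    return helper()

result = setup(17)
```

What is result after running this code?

Step 1: setup(17) binds parameter a = 17.
Step 2: helper() accesses a = 17 from enclosing scope.
Step 3: result = 17 * 6 = 102

The answer is 102.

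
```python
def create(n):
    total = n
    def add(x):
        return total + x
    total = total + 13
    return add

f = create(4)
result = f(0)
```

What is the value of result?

Step 1: create(4) sets total = 4, then total = 4 + 13 = 17.
Step 2: Closures capture by reference, so add sees total = 17.
Step 3: f(0) returns 17 + 0 = 17

The answer is 17.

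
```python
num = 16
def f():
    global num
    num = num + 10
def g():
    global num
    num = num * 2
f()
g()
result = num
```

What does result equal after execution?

Step 1: num = 16.
Step 2: f() adds 10: num = 16 + 10 = 26.
Step 3: g() doubles: num = 26 * 2 = 52.
Step 4: result = 52

The answer is 52.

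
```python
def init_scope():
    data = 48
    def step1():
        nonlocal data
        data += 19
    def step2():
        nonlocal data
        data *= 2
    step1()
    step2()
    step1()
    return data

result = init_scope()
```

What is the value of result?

Step 1: data = 48.
Step 2: step1(): data = 48 + 19 = 67.
Step 3: step2(): data = 67 * 2 = 134.
Step 4: step1(): data = 134 + 19 = 153. result = 153

The answer is 153.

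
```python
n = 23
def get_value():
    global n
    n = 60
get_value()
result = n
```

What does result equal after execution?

Step 1: n = 23 globally.
Step 2: get_value() declares global n and sets it to 60.
Step 3: After get_value(), global n = 60. result = 60

The answer is 60.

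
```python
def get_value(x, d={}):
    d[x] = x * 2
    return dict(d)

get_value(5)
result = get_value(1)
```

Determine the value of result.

Step 1: Mutable default dict is shared across calls.
Step 2: First call adds 5: 10. Second call adds 1: 2.
Step 3: result = {5: 10, 1: 2}

The answer is {5: 10, 1: 2}.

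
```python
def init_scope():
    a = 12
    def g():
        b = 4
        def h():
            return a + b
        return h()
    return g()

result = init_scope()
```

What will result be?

Step 1: init_scope() defines a = 12. g() defines b = 4.
Step 2: h() accesses both from enclosing scopes: a = 12, b = 4.
Step 3: result = 12 + 4 = 16

The answer is 16.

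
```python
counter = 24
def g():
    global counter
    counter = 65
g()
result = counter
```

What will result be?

Step 1: counter = 24 globally.
Step 2: g() declares global counter and sets it to 65.
Step 3: After g(), global counter = 65. result = 65

The answer is 65.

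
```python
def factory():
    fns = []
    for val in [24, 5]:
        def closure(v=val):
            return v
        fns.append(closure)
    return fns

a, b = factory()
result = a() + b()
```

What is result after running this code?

Step 1: Default argument v=val captures val at each iteration.
Step 2: a() returns 24 (captured at first iteration), b() returns 5 (captured at second).
Step 3: result = 24 + 5 = 29

The answer is 29.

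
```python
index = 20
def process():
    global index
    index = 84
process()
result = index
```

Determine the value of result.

Step 1: index = 20 globally.
Step 2: process() declares global index and sets it to 84.
Step 3: After process(), global index = 84. result = 84

The answer is 84.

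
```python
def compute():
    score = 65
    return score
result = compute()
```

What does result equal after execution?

Step 1: compute() defines score = 65 in its local scope.
Step 2: return score finds the local variable score = 65.
Step 3: result = 65

The answer is 65.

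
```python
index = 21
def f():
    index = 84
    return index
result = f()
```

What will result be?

Step 1: Global index = 21.
Step 2: f() creates local index = 84, shadowing the global.
Step 3: Returns local index = 84. result = 84

The answer is 84.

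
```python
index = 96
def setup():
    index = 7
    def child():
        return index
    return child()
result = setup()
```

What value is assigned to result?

Step 1: index = 96 globally, but setup() defines index = 7 locally.
Step 2: child() looks up index. Not in local scope, so checks enclosing scope (setup) and finds index = 7.
Step 3: result = 7

The answer is 7.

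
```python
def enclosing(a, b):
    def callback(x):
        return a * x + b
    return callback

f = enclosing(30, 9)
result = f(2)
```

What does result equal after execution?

Step 1: enclosing(30, 9) captures a = 30, b = 9.
Step 2: f(2) computes 30 * 2 + 9 = 69.
Step 3: result = 69

The answer is 69.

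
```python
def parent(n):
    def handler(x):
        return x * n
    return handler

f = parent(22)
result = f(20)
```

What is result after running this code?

Step 1: parent(22) creates a closure capturing n = 22.
Step 2: f(20) computes 20 * 22 = 440.
Step 3: result = 440

The answer is 440.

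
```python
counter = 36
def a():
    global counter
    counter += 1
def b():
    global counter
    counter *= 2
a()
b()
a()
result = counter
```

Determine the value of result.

Step 1: counter = 36.
Step 2: a(): counter = 36 + 1 = 37.
Step 3: b(): counter = 37 * 2 = 74.
Step 4: a(): counter = 74 + 1 = 75

The answer is 75.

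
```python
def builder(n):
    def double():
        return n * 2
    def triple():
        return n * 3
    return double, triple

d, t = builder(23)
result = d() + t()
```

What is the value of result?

Step 1: Both closures capture the same n = 23.
Step 2: d() = 23 * 2 = 46, t() = 23 * 3 = 69.
Step 3: result = 46 + 69 = 115

The answer is 115.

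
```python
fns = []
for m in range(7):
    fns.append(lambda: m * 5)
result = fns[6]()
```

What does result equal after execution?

Step 1: All lambdas reference the same variable m (late binding).
Step 2: After the loop, m = 6. Every lambda returns m * 5.
Step 3: fns[6]() = 6 * 5 = 30

The answer is 30.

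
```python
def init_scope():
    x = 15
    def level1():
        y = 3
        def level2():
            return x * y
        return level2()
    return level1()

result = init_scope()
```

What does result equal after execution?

Step 1: x = 15 in init_scope. y = 3 in level1.
Step 2: level2() reads x = 15 and y = 3 from enclosing scopes.
Step 3: result = 15 * 3 = 45

The answer is 45.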